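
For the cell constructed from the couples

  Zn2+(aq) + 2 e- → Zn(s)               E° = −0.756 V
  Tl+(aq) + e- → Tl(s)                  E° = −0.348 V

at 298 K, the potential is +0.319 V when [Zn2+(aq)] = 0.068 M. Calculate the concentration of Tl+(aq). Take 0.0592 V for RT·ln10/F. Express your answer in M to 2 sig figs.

The Tl⁺/Tl couple has the larger reduction potential, so it is the cathode: E°cell = −0.348 − (−0.756) = +0.408 V and n = 2.
Since E = E° − (0.0592/n)·log Q, log Q = n(E° − E)/0.0592 = 3.007.
Balancing electrons gives 2 Tl+(aq) + Zn(s) → 2 Tl(s) + Zn2+(aq); thus Q = [Zn2+(aq)] / [Tl+(aq)]^2.
Isolating [Tl+(aq)] in Q = 10^{3.007} yields log [Tl+(aq)] = −2.087, i.e. 0.0082 M.

0.0082 M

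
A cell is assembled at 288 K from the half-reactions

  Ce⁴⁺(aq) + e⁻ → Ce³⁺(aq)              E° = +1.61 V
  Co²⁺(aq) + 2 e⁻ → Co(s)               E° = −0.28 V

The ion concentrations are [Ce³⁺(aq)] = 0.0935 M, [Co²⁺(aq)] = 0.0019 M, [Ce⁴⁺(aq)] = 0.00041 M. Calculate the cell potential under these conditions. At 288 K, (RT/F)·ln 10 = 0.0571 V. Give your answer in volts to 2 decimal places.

+1.83 V

Since E°(Ce⁴⁺/Ce³⁺) > E°(Co²⁺/Co), Ce⁴⁺/Ce³⁺ serves as the cathode.
E°cell = E°cat − E°an = +1.61 − (−0.28) = +1.89 V; n = 2.
Balancing gives 2 Ce⁴⁺(aq) + Co(s) → 2 Ce³⁺(aq) + Co²⁺(aq); hence Q = ([Ce³⁺(aq)]^2·[Co²⁺(aq)]) / [Ce⁴⁺(aq)]^2 = 98.8 (log Q = 1.995).
E = E° − (0.0571/n)·log Q = +1.89 − (0.0571/2)(1.995) = +1.83 V.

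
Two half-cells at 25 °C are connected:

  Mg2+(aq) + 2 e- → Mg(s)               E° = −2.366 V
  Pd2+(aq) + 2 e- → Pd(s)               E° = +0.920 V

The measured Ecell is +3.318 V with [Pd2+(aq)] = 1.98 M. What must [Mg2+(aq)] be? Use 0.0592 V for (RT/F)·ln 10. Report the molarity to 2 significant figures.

The Pd²⁺/Pd couple has the larger reduction potential, so it is the cathode: E°cell = +0.920 − (−2.366) = +3.286 V and n = 2.
From the Nernst equation, log Q = n(E° − E)/0.0592 = 2·(+3.286 − (+3.318))/0.0592 = −1.081.
For Pd2+(aq) + Mg(s) → Pd(s) + Mg2+(aq), the reaction quotient is Q = [Mg2+(aq)] / [Pd2+(aq)].
Isolating [Mg2+(aq)] in Q = 10^{−1.081} yields log [Mg2+(aq)] = −0.784, i.e. 0.16 M.

0.16 M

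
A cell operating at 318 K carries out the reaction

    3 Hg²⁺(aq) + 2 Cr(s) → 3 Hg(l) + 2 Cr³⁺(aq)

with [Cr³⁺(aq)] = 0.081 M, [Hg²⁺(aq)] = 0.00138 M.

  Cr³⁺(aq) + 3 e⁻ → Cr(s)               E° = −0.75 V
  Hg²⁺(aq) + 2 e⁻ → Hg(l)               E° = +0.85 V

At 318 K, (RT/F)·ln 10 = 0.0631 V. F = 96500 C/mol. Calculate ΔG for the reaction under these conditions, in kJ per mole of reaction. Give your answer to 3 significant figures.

The standard cell potential is +0.85 − (−0.75) = +1.60 V, with n = 6 electrons in the balanced equation.
Here Q = [Cr³⁺(aq)]^2 / [Hg²⁺(aq)]^3 = 2.5×10^6 (log Q = 6.397), giving E = +1.60 − (0.0631/6)·(6.397) = +1.5327 V.
Finally ΔG = −nFE = −(6)(96500 C/mol)(+1.5327 V) = −887 kJ/mol.

−887 kJ/mol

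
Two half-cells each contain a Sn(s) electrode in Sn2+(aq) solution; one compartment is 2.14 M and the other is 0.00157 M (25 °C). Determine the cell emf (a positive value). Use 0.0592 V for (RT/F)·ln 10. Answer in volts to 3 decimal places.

For a concentration cell E°cell = 0, since both electrodes use the same couple.
The compartment with the higher Sn2+(aq) concentration (2.14 M) acts as the cathode; ions are reduced there and produced at the dilute (0.00157 M) anode.
With n = 2, Ecell = −(0.0592/2)·log([dilute]/[conc]) = −(0.0592/2)·log(0.00157/2.14) = +0.093 V.

0.093 V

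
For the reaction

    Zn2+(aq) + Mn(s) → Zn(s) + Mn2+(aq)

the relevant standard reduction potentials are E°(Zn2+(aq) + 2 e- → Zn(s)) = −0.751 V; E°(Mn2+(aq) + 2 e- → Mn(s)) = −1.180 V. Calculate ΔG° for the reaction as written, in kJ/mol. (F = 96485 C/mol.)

−82.8 kJ/mol

In the reaction as written Zn2+(aq) is reduced, so the Zn²⁺/Zn couple is the cathode and Mn²⁺/Mn is the anode.
E°cell = −0.751 − (−1.180) = +0.429 V; balancing electrons gives n = 2.
ΔG° = −nFE°cell = −(2)(96485)(+0.429) J/mol = −82.8 kJ/mol.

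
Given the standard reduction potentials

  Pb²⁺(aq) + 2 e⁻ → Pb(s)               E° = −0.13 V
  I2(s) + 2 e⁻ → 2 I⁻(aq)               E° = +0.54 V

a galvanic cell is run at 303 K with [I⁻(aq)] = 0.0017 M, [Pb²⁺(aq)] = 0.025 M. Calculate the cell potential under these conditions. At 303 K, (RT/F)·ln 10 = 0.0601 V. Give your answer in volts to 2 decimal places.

I₂/I⁻ is reduced (cathode, E° = +0.54 V) and Pb²⁺/Pb is oxidized (anode).
E°cell = +0.54 − (−0.13) = +0.67 V, with n = 2 electrons transferred.
Balancing gives I2(s) + Pb(s) → 2 I⁻(aq) + Pb²⁺(aq); hence Q = [I⁻(aq)]^2·[Pb²⁺(aq)] = 7.23×10^−8 (log Q = −7.141).
E = E° − (0.0601/n)·log Q = +0.67 − (0.0601/2)(−7.141) = +0.88 V.

+0.88 V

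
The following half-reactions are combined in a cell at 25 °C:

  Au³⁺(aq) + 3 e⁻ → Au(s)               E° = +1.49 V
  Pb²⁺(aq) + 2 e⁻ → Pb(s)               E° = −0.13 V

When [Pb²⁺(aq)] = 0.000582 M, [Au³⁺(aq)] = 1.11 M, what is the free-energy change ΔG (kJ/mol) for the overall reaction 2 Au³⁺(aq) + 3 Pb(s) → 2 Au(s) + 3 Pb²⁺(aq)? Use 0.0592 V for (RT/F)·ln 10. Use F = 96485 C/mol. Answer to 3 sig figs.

−994 kJ/mol

With Au³⁺/Au reduced at the cathode, E°cell = +1.49 − (−0.13) = +1.62 V and n = 6.
Q = [Pb²⁺(aq)]^3 / [Au³⁺(aq)]^2 = 1.6×10^−10, so log Q = −9.796 and E = +1.62 − (0.0592/6)(−9.796) = +1.7167 V.
Finally ΔG = −nFE = −(6)(96485 C/mol)(+1.7167 V) = −994 kJ/mol.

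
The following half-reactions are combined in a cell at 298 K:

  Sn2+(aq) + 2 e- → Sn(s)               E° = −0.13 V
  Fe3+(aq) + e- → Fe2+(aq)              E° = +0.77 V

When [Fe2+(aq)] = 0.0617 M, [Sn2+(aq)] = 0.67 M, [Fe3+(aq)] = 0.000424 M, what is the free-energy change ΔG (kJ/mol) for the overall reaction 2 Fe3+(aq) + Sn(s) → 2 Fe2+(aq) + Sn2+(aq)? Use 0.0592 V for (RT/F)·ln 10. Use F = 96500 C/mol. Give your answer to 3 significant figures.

E°cell = +0.77 − (−0.13) = +0.90 V; the balanced reaction transfers n = 2 electrons.
The reaction quotient is ([Fe2+(aq)]^2·[Sn2+(aq)]) / [Fe3+(aq)]^2 = 1.42×10^4; by Nernst, E = +0.90 − (0.0592/2)(4.152) = +0.7771 V.
Then ΔG = −nFE = −2 × 96500 × +0.7771 J/mol = −150 kJ/mol.

−150 kJ/mol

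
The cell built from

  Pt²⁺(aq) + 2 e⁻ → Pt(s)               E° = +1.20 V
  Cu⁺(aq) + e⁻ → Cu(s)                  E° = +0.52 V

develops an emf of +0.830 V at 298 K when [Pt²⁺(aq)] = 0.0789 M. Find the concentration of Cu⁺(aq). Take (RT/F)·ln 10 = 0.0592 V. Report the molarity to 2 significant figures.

0.00082 M

Pt²⁺/Pt is the cathode (higher E°); E°cell = +1.20 − (+0.52) = +0.68 V with n = 2.
Since E = E° − (0.0592/n)·log Q, log Q = n(E° − E)/0.0592 = −5.068.
For Pt²⁺(aq) + 2 Cu(s) → Pt(s) + 2 Cu⁺(aq), the reaction quotient is Q = [Cu⁺(aq)]^2 / [Pt²⁺(aq)].
Isolating [Cu⁺(aq)] in Q = 10^{−5.068} yields log [Cu⁺(aq)] = −3.085, i.e. 0.00082 M.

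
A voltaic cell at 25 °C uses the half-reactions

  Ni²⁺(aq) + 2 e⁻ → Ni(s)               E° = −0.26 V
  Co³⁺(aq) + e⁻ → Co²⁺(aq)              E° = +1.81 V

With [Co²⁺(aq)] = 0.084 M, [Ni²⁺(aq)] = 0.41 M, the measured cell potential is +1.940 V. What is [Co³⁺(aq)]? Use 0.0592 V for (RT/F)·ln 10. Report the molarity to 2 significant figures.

With Co³⁺/Co²⁺ at the cathode and Ni²⁺/Ni at the anode, E°cell = +1.81 − (−0.26) = +2.07 V (n = 2).
Since E = E° − (0.0592/n)·log Q, log Q = n(E° − E)/0.0592 = 4.392.
Balancing electrons gives 2 Co³⁺(aq) + Ni(s) → 2 Co²⁺(aq) + Ni²⁺(aq); thus Q = ([Co²⁺(aq)]^2·[Ni²⁺(aq)]) / [Co³⁺(aq)]^2.
Isolating [Co³⁺(aq)] in Q = 10^{4.392} yields log [Co³⁺(aq)] = −3.465, i.e. 0.00034 M.

0.00034 M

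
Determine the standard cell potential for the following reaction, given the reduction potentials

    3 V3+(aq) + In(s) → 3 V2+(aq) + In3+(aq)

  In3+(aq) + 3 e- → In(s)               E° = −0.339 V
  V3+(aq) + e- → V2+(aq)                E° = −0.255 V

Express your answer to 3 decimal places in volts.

In the reaction as written, V3+(aq) is reduced (cathode) and In3+(aq) is produced by oxidation at the anode.
E°cell = E°(cathode) − E°(anode) = −0.255 − (−0.339) = +0.084 V.
The positive value indicates the reaction is spontaneous as written.

+0.084 V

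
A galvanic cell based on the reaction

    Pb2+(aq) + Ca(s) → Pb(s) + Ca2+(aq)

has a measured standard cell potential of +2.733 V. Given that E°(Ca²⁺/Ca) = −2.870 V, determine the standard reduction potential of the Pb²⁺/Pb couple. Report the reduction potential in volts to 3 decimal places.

In the reaction as written the Pb²⁺/Pb couple is reduced (cathode) and Ca²⁺/Ca is oxidized (anode), so E°cell = E°(Pb²⁺/Pb) − E°(Ca²⁺/Ca).
E°(Pb²⁺/Pb) = E°cell + E°(anode) = +2.733 + (−2.870) = −0.137 V.

−0.137 V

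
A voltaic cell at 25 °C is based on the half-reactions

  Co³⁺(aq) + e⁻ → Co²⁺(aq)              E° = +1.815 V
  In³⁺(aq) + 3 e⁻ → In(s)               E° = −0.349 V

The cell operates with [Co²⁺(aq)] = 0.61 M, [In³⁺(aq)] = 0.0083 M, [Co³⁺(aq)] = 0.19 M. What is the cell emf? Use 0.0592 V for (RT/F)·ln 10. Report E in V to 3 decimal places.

+2.175 V

The Co³⁺/Co²⁺ couple has the more positive E°, so it is the cathode; In³⁺/In is the anode.
E°cell = +1.815 − (−0.349) = +2.164 V, with n = 3 electrons transferred.
For the overall reaction 3 Co³⁺(aq) + In(s) → 3 Co²⁺(aq) + In³⁺(aq), Q = ([Co²⁺(aq)]^3·[In³⁺(aq)]) / [Co³⁺(aq)]^3 = 0.275, giving log Q = −0.561.
By the Nernst equation, E = +2.164 − (0.0592/3)·(−0.561) = +2.175 V.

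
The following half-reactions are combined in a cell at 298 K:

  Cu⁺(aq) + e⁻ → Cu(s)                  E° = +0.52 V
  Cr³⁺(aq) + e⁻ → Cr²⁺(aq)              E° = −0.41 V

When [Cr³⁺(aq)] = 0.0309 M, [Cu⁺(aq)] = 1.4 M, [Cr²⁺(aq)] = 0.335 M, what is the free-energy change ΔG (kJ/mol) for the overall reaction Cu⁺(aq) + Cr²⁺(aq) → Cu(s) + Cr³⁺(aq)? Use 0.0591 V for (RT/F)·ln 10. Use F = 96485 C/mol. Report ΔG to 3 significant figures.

−96.5 kJ/mol

E°cell = +0.52 − (−0.41) = +0.93 V; the balanced reaction transfers n = 1 electron.
Here Q = [Cr³⁺(aq)] / ([Cu⁺(aq)]·[Cr²⁺(aq)]) = 0.0659 (log Q = −1.181), giving E = +0.93 − (0.0591/1)·(−1.181) = +0.9998 V.
ΔG = −nFE = −(1)(96485)(+0.9998) J/mol = −96.5 kJ/mol.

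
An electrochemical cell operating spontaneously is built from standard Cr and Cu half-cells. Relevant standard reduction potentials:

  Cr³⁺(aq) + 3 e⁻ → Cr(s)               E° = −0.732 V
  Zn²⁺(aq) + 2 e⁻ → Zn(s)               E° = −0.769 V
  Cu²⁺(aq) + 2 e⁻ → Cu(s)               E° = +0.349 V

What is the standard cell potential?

+1.081 V

Of the two couples in this cell, the one with the more positive reduction potential is reduced at the cathode: here that is Cu²⁺/Cu (+0.349 V); Cr³⁺/Cr (−0.732 V) is the anode.
E°cell = E°(cathode) − E°(anode) = +0.349 − (−0.732) = +1.081 V.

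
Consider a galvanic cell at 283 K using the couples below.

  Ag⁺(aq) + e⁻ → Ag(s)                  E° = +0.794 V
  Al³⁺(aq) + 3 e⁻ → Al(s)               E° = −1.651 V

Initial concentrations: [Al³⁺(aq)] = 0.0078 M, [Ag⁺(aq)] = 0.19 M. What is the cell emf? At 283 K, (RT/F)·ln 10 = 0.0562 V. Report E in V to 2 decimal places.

+2.44 V

Since E°(Ag⁺/Ag) > E°(Al³⁺/Al), Ag⁺/Ag serves as the cathode.
The standard potential is +0.794 − (−1.651) = +2.445 V and the balanced reaction transfers n = 3 electrons.
For the overall reaction 3 Ag⁺(aq) + Al(s) → 3 Ag(s) + Al³⁺(aq), Q = [Al³⁺(aq)] / [Ag⁺(aq)]^3 = 1.14, giving log Q = 0.056.
Applying E = E° − (RT ln10/nF)·log Q gives +2.445 − (0.0562/3)(0.056) = +2.44 V.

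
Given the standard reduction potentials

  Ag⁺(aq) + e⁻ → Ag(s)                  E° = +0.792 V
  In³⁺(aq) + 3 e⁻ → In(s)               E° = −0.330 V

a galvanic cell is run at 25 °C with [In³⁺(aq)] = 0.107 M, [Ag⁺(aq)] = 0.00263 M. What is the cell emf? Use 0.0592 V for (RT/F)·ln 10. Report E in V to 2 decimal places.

+0.99 V

Since E°(Ag⁺/Ag) > E°(In³⁺/In), Ag⁺/Ag serves as the cathode.
E°cell = +0.792 − (−0.330) = +1.122 V, with n = 3 electrons transferred.
For the overall reaction 3 Ag⁺(aq) + In(s) → 3 Ag(s) + In³⁺(aq), Q = [In³⁺(aq)] / [Ag⁺(aq)]^3 = 5.88×10^6, giving log Q = 6.770.
E = E° − (0.0592/n)·log Q = +1.122 − (0.0592/3)(6.770) = +0.99 V.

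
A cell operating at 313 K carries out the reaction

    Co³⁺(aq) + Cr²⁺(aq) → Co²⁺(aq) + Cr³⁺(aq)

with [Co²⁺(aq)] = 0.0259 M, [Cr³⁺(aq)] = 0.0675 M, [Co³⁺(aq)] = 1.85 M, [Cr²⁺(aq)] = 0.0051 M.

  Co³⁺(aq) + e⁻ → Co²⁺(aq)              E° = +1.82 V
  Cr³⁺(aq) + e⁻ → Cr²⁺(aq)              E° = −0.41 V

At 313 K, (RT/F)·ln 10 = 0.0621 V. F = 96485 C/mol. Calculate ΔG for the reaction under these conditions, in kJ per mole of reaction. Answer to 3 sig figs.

−220 kJ/mol

With Co³⁺/Co²⁺ reduced at the cathode, E°cell = +1.82 − (−0.41) = +2.23 V and n = 1.
Here Q = ([Co²⁺(aq)]·[Cr³⁺(aq)]) / ([Co³⁺(aq)]·[Cr²⁺(aq)]) = 0.185 (log Q = −0.732), giving E = +2.23 − (0.0621/1)·(−0.732) = +2.2755 V.
ΔG = −nFE = −(1)(96485)(+2.2755) J/mol = −220 kJ/mol.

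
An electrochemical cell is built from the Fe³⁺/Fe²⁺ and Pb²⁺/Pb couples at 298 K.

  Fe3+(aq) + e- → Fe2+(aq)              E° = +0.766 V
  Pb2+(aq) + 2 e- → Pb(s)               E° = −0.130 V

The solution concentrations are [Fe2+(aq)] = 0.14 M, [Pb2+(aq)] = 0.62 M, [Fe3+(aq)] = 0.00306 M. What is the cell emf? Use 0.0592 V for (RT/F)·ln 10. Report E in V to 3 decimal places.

+0.804 V

Since E°(Fe³⁺/Fe²⁺) > E°(Pb²⁺/Pb), Fe³⁺/Fe²⁺ serves as the cathode.
The standard potential is +0.766 − (−0.130) = +0.896 V and the balanced reaction transfers n = 2 electrons.
For the overall reaction 2 Fe3+(aq) + Pb(s) → 2 Fe2+(aq) + Pb2+(aq), Q = ([Fe2+(aq)]^2·[Pb2+(aq)]) / [Fe3+(aq)]^2 = 1.3×10^3, giving log Q = 3.113.
Applying E = E° − (RT ln10/nF)·log Q gives +0.896 − (0.0592/2)(3.113) = +0.804 V.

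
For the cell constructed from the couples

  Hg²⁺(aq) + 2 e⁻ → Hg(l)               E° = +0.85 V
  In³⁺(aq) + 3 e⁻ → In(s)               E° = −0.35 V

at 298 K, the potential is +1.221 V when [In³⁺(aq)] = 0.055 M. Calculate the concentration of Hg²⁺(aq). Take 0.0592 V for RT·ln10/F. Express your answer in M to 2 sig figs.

0.74 M

The Hg²⁺/Hg couple has the larger reduction potential, so it is the cathode: E°cell = +0.85 − (−0.35) = +1.20 V and n = 6.
Since E = E° − (0.0592/n)·log Q, log Q = n(E° − E)/0.0592 = −2.128.
The balanced reaction is 3 Hg²⁺(aq) + 2 In(s) → 3 Hg(l) + 2 In³⁺(aq), so Q = [In³⁺(aq)]^2 / [Hg²⁺(aq)]^3.
Isolating [Hg²⁺(aq)] in Q = 10^{−2.128} yields log [Hg²⁺(aq)] = −0.130, i.e. 0.74 M.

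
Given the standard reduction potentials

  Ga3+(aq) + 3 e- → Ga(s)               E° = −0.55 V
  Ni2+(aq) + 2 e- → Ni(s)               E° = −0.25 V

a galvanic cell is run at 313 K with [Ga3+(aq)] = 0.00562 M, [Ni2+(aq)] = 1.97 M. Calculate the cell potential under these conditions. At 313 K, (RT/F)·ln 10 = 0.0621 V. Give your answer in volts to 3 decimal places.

+0.356 V

The Ni²⁺/Ni couple has the more positive E°, so it is the cathode; Ga³⁺/Ga is the anode.
E°cell = −0.25 − (−0.55) = +0.30 V, with n = 6 electrons transferred.
Balancing gives 3 Ni2+(aq) + 2 Ga(s) → 3 Ni(s) + 2 Ga3+(aq); hence Q = [Ga3+(aq)]^2 / [Ni2+(aq)]^3 = 4.13×10^−6 (log Q = −5.384).
E = E° − (0.0621/n)·log Q = +0.30 − (0.0621/6)(−5.384) = +0.356 V.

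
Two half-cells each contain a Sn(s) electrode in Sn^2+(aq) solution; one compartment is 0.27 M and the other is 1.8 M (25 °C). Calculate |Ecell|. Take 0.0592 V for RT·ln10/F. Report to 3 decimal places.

0.024 V

For a concentration cell E°cell = 0, since both electrodes use the same couple.
The compartment with the higher Sn^2+(aq) concentration (1.8 M) acts as the cathode; ions are reduced there and produced at the dilute (0.27 M) anode.
With n = 2, Ecell = −(0.0592/2)·log([dilute]/[conc]) = −(0.0592/2)·log(0.27/1.8) = +0.024 V.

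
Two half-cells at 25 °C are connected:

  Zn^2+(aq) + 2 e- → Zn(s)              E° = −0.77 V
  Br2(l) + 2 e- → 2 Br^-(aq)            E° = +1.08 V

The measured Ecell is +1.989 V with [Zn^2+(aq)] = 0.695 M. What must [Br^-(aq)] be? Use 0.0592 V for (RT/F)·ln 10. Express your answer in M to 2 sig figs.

0.0054 M

With Br₂/Br⁻ at the cathode and Zn²⁺/Zn at the anode, E°cell = +1.08 − (−0.77) = +1.85 V (n = 2).
Since E = E° − (0.0592/n)·log Q, log Q = n(E° − E)/0.0592 = −4.696.
The balanced reaction is Br2(l) + Zn(s) → 2 Br^-(aq) + Zn^2+(aq), so Q = [Br^-(aq)]^2·[Zn^2+(aq)].
Isolating [Br^-(aq)] in Q = 10^{−4.696} yields log [Br^-(aq)] = −2.269, i.e. 0.0054 M.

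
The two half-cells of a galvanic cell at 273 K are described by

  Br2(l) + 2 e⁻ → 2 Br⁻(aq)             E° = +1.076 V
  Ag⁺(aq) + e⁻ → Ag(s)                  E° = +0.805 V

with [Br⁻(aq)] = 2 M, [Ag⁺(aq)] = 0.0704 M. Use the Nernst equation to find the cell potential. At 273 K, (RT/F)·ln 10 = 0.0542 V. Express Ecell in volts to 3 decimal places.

Br₂/Br⁻ is reduced (cathode, E° = +1.076 V) and Ag⁺/Ag is oxidized (anode).
The standard potential is +1.076 − (+0.805) = +0.271 V and the balanced reaction transfers n = 2 electrons.
The balanced reaction is Br2(l) + 2 Ag(s) → 2 Br⁻(aq) + 2 Ag⁺(aq), so Q = [Br⁻(aq)]^2·[Ag⁺(aq)]^2 = 0.0198 and log Q = −1.703.
E = E° − (0.0542/n)·log Q = +0.271 − (0.0542/2)(−1.703) = +0.317 V.

+0.317 V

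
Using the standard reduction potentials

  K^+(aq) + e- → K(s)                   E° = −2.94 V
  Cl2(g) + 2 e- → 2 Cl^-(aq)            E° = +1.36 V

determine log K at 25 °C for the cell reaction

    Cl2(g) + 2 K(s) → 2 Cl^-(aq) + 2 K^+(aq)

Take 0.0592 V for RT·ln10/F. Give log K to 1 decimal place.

log K = 145.3

The Cl₂/Cl⁻ couple is reduced (cathode); E°cell = +1.36 − (−2.94) = +4.30 V with n = 2.
At equilibrium E = 0, so log K = nE°cell / 0.0592 = (2)(+4.30) / 0.0592 = 145.3.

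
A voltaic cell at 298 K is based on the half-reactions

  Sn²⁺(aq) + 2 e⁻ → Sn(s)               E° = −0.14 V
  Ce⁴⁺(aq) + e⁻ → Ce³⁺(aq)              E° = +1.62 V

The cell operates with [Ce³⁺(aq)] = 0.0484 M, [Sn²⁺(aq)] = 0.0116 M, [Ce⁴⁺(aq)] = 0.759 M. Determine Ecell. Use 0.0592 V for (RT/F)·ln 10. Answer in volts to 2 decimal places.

Ce⁴⁺/Ce³⁺ is reduced (cathode, E° = +1.62 V) and Sn²⁺/Sn is oxidized (anode).
The standard potential is +1.62 − (−0.14) = +1.76 V and the balanced reaction transfers n = 2 electrons.
Balancing gives 2 Ce⁴⁺(aq) + Sn(s) → 2 Ce³⁺(aq) + Sn²⁺(aq); hence Q = ([Ce³⁺(aq)]^2·[Sn²⁺(aq)]) / [Ce⁴⁺(aq)]^2 = 4.72×10^−5 (log Q = −4.326).
Applying E = E° − (RT ln10/nF)·log Q gives +1.76 − (0.0592/2)(−4.326) = +1.89 V.

+1.89 V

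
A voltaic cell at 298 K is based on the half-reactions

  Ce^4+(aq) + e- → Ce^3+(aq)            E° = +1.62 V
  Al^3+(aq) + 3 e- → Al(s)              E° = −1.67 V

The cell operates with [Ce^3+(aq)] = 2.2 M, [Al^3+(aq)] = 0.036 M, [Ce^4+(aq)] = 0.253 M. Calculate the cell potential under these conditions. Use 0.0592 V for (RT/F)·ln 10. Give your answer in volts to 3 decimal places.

Since E°(Ce⁴⁺/Ce³⁺) > E°(Al³⁺/Al), Ce⁴⁺/Ce³⁺ serves as the cathode.
E°cell = +1.62 − (−1.67) = +3.29 V, with n = 3 electrons transferred.
For the overall reaction 3 Ce^4+(aq) + Al(s) → 3 Ce^3+(aq) + Al^3+(aq), Q = ([Ce^3+(aq)]^3·[Al^3+(aq)]) / [Ce^4+(aq)]^3 = 23.7, giving log Q = 1.374.
Applying E = E° − (RT ln10/nF)·log Q gives +3.29 − (0.0592/3)(1.374) = +3.263 V.

+3.263 V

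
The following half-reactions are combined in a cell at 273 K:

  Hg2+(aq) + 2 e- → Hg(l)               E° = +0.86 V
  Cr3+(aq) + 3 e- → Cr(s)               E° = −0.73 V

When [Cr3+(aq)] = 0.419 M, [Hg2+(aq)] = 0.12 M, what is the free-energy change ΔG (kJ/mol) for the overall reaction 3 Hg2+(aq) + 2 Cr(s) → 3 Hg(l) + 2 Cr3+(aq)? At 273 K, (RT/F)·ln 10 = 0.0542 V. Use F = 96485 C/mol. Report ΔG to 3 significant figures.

−910 kJ/mol

With Hg²⁺/Hg reduced at the cathode, E°cell = +0.86 − (−0.73) = +1.59 V and n = 6.
Here Q = [Cr3+(aq)]^2 / [Hg2+(aq)]^3 = 102 (log Q = 2.007), giving E = +1.59 − (0.0542/6)·(2.007) = +1.5719 V.
ΔG = −nFE = −(6)(96485)(+1.5719) J/mol = −910 kJ/mol.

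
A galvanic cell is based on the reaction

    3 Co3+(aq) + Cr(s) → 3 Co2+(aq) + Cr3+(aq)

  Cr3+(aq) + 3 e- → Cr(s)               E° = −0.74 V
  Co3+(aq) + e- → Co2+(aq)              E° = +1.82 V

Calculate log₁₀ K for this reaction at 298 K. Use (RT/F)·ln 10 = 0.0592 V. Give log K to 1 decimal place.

The Co³⁺/Co²⁺ couple is reduced (cathode); E°cell = +1.82 − (−0.74) = +2.56 V with n = 3.
At equilibrium E = 0, so log K = nE°cell / 0.0592 = (3)(+2.56) / 0.0592 = 129.7.

log K = 129.7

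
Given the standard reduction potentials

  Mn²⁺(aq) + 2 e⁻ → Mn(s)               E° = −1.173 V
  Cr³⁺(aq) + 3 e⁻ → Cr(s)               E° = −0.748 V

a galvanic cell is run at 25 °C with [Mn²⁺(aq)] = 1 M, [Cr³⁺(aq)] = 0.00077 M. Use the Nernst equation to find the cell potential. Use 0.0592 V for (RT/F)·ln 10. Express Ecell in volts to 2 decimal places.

+0.36 V

Since E°(Cr³⁺/Cr) > E°(Mn²⁺/Mn), Cr³⁺/Cr serves as the cathode.
E°cell = −0.748 − (−1.173) = +0.425 V, with n = 6 electrons transferred.
For the overall reaction 2 Cr³⁺(aq) + 3 Mn(s) → 2 Cr(s) + 3 Mn²⁺(aq), Q = [Mn²⁺(aq)]^3 / [Cr³⁺(aq)]^2 = 1.69×10^6, giving log Q = 6.227.
By the Nernst equation, E = +0.425 − (0.0592/6)·(6.227) = +0.36 V.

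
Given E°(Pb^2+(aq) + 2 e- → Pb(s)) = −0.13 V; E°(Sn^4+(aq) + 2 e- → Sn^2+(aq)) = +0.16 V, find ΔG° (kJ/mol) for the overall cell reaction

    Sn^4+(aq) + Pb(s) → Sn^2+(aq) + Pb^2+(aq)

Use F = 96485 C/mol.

In the reaction as written Sn^4+(aq) is reduced, so the Sn⁴⁺/Sn²⁺ couple is the cathode and Pb²⁺/Pb is the anode.
E°cell = +0.16 − (−0.13) = +0.29 V; balancing electrons gives n = 2.
ΔG° = −nFE°cell = −(2)(96485)(+0.29) J/mol = −56.0 kJ/mol.

−56.0 kJ/mol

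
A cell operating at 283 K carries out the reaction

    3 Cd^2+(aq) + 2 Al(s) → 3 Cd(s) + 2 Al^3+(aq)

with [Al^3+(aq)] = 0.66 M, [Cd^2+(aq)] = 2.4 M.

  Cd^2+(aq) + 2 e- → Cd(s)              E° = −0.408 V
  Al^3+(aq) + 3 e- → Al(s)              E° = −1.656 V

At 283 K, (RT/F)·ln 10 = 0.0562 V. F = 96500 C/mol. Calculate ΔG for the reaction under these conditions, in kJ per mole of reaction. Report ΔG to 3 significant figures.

−731 kJ/mol

The standard cell potential is −0.408 − (−1.656) = +1.248 V, with n = 6 electrons in the balanced equation.
The reaction quotient is [Al^3+(aq)]^2 / [Cd^2+(aq)]^3 = 0.0315; by Nernst, E = +1.248 − (0.0562/6)(−1.502) = +1.2621 V.
Finally ΔG = −nFE = −(6)(96500 C/mol)(+1.2621 V) = −731 kJ/mol.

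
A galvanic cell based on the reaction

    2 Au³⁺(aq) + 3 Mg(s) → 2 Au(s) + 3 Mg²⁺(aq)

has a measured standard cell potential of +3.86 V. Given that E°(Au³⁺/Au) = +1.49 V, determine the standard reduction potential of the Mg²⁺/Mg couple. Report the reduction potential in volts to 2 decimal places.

−2.37 V

In the reaction as written the Au³⁺/Au couple is reduced (cathode) and Mg²⁺/Mg is oxidized (anode), so E°cell = E°(Au³⁺/Au) − E°(Mg²⁺/Mg).
E°(Mg²⁺/Mg) = E°(cathode) − E°cell = +1.49 − (+3.86) = −2.37 V.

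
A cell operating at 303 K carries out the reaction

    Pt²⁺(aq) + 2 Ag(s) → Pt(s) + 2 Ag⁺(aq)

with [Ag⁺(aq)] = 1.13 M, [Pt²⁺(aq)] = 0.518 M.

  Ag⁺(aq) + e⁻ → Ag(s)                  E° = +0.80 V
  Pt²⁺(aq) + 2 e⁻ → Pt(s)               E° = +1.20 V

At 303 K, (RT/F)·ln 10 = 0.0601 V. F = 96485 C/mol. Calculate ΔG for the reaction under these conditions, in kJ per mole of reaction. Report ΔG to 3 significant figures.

−74.9 kJ/mol

With Pt²⁺/Pt reduced at the cathode, E°cell = +1.20 − (+0.80) = +0.40 V and n = 2.
Here Q = [Ag⁺(aq)]^2 / [Pt²⁺(aq)] = 2.47 (log Q = 0.392), giving E = +0.40 − (0.0601/2)·(0.392) = +0.3882 V.
Then ΔG = −nFE = −2 × 96485 × +0.3882 J/mol = −74.9 kJ/mol.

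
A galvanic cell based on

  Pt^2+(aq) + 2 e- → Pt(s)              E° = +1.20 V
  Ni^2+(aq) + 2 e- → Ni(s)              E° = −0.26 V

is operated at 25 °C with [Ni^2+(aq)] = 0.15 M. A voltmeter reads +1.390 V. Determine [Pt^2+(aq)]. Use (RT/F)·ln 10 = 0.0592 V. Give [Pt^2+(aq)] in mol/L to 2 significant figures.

0.00065 M

Pt²⁺/Pt is the cathode (higher E°); E°cell = +1.20 − (−0.26) = +1.46 V with n = 2.
Since E = E° − (0.0592/n)·log Q, log Q = n(E° − E)/0.0592 = 2.365.
The balanced reaction is Pt^2+(aq) + Ni(s) → Pt(s) + Ni^2+(aq), so Q = [Ni^2+(aq)] / [Pt^2+(aq)].
Substituting the known concentrations and solving, log [Pt^2+(aq)] = −3.189 and [Pt^2+(aq)] = 0.00065 M.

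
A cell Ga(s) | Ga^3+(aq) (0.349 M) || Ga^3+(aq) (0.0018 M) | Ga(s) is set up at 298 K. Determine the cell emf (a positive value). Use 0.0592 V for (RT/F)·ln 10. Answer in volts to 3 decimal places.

0.045 V

For a concentration cell E°cell = 0, since both electrodes use the same couple.
The compartment with the higher Ga^3+(aq) concentration (0.349 M) acts as the cathode; ions are reduced there and produced at the dilute (0.0018 M) anode.
With n = 3, Ecell = −(0.0592/3)·log([dilute]/[conc]) = −(0.0592/3)·log(0.0018/0.349) = +0.045 V.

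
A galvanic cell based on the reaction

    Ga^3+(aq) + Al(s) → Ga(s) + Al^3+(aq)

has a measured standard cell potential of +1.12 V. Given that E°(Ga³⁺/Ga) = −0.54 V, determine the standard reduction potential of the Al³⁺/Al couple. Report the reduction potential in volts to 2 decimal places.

In the reaction as written the Ga³⁺/Ga couple is reduced (cathode) and Al³⁺/Al is oxidized (anode), so E°cell = E°(Ga³⁺/Ga) − E°(Al³⁺/Al).
E°(Al³⁺/Al) = E°(cathode) − E°cell = −0.54 − (+1.12) = −1.66 V.

−1.66 V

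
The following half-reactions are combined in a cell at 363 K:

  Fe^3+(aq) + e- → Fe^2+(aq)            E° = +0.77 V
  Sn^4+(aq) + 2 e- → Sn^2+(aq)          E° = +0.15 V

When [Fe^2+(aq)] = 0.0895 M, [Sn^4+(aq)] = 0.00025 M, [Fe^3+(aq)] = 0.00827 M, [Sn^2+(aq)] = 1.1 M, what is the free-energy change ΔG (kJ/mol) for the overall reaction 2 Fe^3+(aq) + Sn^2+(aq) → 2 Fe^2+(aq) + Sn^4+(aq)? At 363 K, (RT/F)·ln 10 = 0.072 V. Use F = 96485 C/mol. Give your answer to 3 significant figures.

E°cell = +0.77 − (+0.15) = +0.62 V; the balanced reaction transfers n = 2 electrons.
Here Q = ([Fe^2+(aq)]^2·[Sn^4+(aq)]) / ([Fe^3+(aq)]^2·[Sn^2+(aq)]) = 0.0266 (log Q = −1.575), giving E = +0.62 − (0.072/2)·(−1.575) = +0.6767 V.
Then ΔG = −nFE = −2 × 96485 × +0.6767 J/mol = −131 kJ/mol.

−131 kJ/mol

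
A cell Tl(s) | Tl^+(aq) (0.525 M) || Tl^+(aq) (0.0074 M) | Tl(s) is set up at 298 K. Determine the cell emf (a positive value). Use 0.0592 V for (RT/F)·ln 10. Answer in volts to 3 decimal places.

0.110 V

For a concentration cell E°cell = 0, since both electrodes use the same couple.
The compartment with the higher Tl^+(aq) concentration (0.525 M) acts as the cathode; ions are reduced there and produced at the dilute (0.0074 M) anode.
With n = 1, Ecell = −(0.0592/1)·log([dilute]/[conc]) = −(0.0592/1)·log(0.0074/0.525) = +0.110 V.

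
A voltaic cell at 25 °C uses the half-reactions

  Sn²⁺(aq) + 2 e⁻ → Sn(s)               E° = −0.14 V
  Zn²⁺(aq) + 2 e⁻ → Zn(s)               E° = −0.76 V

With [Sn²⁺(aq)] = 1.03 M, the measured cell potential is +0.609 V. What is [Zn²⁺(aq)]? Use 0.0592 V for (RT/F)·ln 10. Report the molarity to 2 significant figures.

2.4 M

The Sn²⁺/Sn couple has the larger reduction potential, so it is the cathode: E°cell = −0.14 − (−0.76) = +0.62 V and n = 2.
Rearranging E = E° − (0.0592/n)·log Q gives log Q = 2(+0.62 − (+0.609))/0.0592 = 0.372.
For Sn²⁺(aq) + Zn(s) → Sn(s) + Zn²⁺(aq), the reaction quotient is Q = [Zn²⁺(aq)] / [Sn²⁺(aq)].
Isolating [Zn²⁺(aq)] in Q = 10^{0.372} yields log [Zn²⁺(aq)] = 0.385, i.e. 2.4 M.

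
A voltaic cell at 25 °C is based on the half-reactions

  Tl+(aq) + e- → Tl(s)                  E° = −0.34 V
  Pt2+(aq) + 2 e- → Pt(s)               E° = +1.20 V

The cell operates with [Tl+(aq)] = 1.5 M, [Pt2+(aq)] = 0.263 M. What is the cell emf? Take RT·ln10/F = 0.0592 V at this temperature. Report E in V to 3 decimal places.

The Pt²⁺/Pt couple has the more positive E°, so it is the cathode; Tl⁺/Tl is the anode.
The standard potential is +1.20 − (−0.34) = +1.54 V and the balanced reaction transfers n = 2 electrons.
For the overall reaction Pt2+(aq) + 2 Tl(s) → Pt(s) + 2 Tl+(aq), Q = [Tl+(aq)]^2 / [Pt2+(aq)] = 8.56, giving log Q = 0.932.
Applying E = E° − (RT ln10/nF)·log Q gives +1.54 − (0.0592/2)(0.932) = +1.512 V.

+1.512 V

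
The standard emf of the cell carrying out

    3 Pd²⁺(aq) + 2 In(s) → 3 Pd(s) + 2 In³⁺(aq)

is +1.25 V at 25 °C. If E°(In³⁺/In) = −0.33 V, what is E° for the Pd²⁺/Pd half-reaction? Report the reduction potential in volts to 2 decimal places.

+0.92 V

In the reaction as written the Pd²⁺/Pd couple is reduced (cathode) and In³⁺/In is oxidized (anode), so E°cell = E°(Pd²⁺/Pd) − E°(In³⁺/In).
E°(Pd²⁺/Pd) = E°cell + E°(anode) = +1.25 + (−0.33) = +0.92 V.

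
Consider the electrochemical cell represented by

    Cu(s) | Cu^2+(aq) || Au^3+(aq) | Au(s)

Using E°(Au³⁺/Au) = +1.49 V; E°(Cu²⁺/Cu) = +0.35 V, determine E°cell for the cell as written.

By convention the left-hand electrode in cell notation is the anode (oxidation) and the right-hand electrode is the cathode (reduction).
E°cell = E°(right) − E°(left) = +1.49 − (+0.35) = +1.14 V.

+1.14 V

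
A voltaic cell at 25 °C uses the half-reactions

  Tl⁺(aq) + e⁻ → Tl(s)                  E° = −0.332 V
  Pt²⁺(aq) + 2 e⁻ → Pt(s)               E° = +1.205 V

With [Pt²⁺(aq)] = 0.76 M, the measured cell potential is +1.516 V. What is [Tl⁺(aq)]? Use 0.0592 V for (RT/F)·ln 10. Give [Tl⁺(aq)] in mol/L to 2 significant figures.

Pt²⁺/Pt is the cathode (higher E°); E°cell = +1.205 − (−0.332) = +1.537 V with n = 2.
Since E = E° − (0.0592/n)·log Q, log Q = n(E° − E)/0.0592 = 0.709.
The balanced reaction is Pt²⁺(aq) + 2 Tl(s) → Pt(s) + 2 Tl⁺(aq), so Q = [Tl⁺(aq)]^2 / [Pt²⁺(aq)].
Substituting the known concentrations and solving, log [Tl⁺(aq)] = 0.295 and [Tl⁺(aq)] = 2.0 M.

2.0 M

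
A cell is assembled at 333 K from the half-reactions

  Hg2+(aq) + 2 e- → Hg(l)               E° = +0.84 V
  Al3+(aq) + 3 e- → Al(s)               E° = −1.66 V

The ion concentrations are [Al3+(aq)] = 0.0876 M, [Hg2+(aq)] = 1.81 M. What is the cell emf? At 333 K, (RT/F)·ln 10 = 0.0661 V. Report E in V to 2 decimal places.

Hg²⁺/Hg is reduced (cathode, E° = +0.84 V) and Al³⁺/Al is oxidized (anode).
The standard potential is +0.84 − (−1.66) = +2.50 V and the balanced reaction transfers n = 6 electrons.
The balanced reaction is 3 Hg2+(aq) + 2 Al(s) → 3 Hg(l) + 2 Al3+(aq), so Q = [Al3+(aq)]^2 / [Hg2+(aq)]^3 = 0.00129 and log Q = −2.888.
Applying E = E° − (RT ln10/nF)·log Q gives +2.50 − (0.0661/6)(−2.888) = +2.53 V.

+2.53 V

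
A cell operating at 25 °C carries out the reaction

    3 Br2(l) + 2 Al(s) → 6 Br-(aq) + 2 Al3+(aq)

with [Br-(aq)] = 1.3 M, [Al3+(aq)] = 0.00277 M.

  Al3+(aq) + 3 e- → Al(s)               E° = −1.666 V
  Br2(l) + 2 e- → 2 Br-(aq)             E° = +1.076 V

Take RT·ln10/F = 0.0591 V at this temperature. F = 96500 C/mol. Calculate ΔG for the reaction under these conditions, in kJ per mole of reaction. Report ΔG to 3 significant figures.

−1610 kJ/mol

E°cell = +1.076 − (−1.666) = +2.742 V; the balanced reaction transfers n = 6 electrons.
Here Q = [Br-(aq)]^6·[Al3+(aq)]^2 = 3.7×10^−5 (log Q = −4.431), giving E = +2.742 − (0.0591/6)·(−4.431) = +2.7856 V.
ΔG = −nFE = −(6)(96500)(+2.7856) J/mol = −1610 kJ/mol.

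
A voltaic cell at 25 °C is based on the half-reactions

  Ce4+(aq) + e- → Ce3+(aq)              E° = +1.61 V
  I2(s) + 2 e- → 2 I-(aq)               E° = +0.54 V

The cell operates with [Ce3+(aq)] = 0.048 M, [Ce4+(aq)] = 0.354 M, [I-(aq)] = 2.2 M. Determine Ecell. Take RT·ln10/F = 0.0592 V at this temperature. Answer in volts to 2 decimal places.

+1.14 V

The Ce⁴⁺/Ce³⁺ couple has the more positive E°, so it is the cathode; I₂/I⁻ is the anode.
E°cell = E°cat − E°an = +1.61 − (+0.54) = +1.07 V; n = 2.
For the overall reaction 2 Ce4+(aq) + 2 I-(aq) → 2 Ce3+(aq) + I2(s), Q = [Ce3+(aq)]^2 / ([Ce4+(aq)]^2·[I-(aq)]^2) = 0.0038, giving log Q = −2.420.
Applying E = E° − (RT ln10/nF)·log Q gives +1.07 − (0.0592/2)(−2.420) = +1.14 V.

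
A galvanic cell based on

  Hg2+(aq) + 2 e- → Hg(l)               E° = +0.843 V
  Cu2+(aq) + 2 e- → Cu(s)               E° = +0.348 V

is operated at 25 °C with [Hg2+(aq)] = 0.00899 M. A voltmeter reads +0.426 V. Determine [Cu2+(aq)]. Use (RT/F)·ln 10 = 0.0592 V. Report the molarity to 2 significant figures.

With Hg²⁺/Hg at the cathode and Cu²⁺/Cu at the anode, E°cell = +0.843 − (+0.348) = +0.495 V (n = 2).
Rearranging E = E° − (0.0592/n)·log Q gives log Q = 2(+0.495 − (+0.426))/0.0592 = 2.331.
The balanced reaction is Hg2+(aq) + Cu(s) → Hg(l) + Cu2+(aq), so Q = [Cu2+(aq)] / [Hg2+(aq)].
Substituting the known concentrations and solving, log [Cu2+(aq)] = 0.285 and [Cu2+(aq)] = 1.9 M.

1.9 M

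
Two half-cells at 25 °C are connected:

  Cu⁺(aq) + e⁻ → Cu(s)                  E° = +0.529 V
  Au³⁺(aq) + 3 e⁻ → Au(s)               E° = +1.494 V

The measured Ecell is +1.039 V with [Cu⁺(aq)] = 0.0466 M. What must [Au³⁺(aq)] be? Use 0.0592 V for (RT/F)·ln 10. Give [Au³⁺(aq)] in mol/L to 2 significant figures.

Au³⁺/Au is the cathode (higher E°); E°cell = +1.494 − (+0.529) = +0.965 V with n = 3.
From the Nernst equation, log Q = n(E° − E)/0.0592 = 3·(+0.965 − (+1.039))/0.0592 = −3.750.
For Au³⁺(aq) + 3 Cu(s) → Au(s) + 3 Cu⁺(aq), the reaction quotient is Q = [Cu⁺(aq)]^3 / [Au³⁺(aq)].
Isolating [Au³⁺(aq)] in Q = 10^{−3.750} yields log [Au³⁺(aq)] = −0.245, i.e. 0.57 M.

0.57 M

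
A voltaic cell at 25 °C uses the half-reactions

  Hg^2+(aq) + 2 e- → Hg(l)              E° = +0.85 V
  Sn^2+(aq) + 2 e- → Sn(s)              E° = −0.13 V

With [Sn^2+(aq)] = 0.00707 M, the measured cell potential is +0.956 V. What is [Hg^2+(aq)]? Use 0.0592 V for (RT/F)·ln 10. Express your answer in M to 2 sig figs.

0.0011 M

The Hg²⁺/Hg couple has the larger reduction potential, so it is the cathode: E°cell = +0.85 − (−0.13) = +0.98 V and n = 2.
Since E = E° − (0.0592/n)·log Q, log Q = n(E° − E)/0.0592 = 0.811.
For Hg^2+(aq) + Sn(s) → Hg(l) + Sn^2+(aq), the reaction quotient is Q = [Sn^2+(aq)] / [Hg^2+(aq)].
Isolating [Hg^2+(aq)] in Q = 10^{0.811} yields log [Hg^2+(aq)] = −2.962, i.e. 0.0011 M.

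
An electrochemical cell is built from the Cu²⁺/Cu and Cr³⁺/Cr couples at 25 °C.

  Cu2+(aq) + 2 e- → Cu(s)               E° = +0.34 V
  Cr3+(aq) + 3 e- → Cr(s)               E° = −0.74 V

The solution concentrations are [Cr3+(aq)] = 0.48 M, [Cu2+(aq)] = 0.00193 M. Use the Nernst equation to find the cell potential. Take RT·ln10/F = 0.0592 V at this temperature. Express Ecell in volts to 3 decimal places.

+1.006 V

Since E°(Cu²⁺/Cu) > E°(Cr³⁺/Cr), Cu²⁺/Cu serves as the cathode.
E°cell = E°cat − E°an = +0.34 − (−0.74) = +1.08 V; n = 6.
For the overall reaction 3 Cu2+(aq) + 2 Cr(s) → 3 Cu(s) + 2 Cr3+(aq), Q = [Cr3+(aq)]^2 / [Cu2+(aq)]^3 = 3.2×10^7, giving log Q = 7.506.
E = E° − (0.0592/n)·log Q = +1.08 − (0.0592/6)(7.506) = +1.006 V.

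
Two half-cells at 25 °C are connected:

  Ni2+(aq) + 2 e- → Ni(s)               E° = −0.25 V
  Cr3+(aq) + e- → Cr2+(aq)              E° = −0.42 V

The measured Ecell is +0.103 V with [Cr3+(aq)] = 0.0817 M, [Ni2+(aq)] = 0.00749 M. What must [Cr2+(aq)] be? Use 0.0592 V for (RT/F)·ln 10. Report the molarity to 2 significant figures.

0.070 M

Ni²⁺/Ni is the cathode (higher E°); E°cell = −0.25 − (−0.42) = +0.17 V with n = 2.
Since E = E° − (0.0592/n)·log Q, log Q = n(E° − E)/0.0592 = 2.264.
The balanced reaction is Ni2+(aq) + 2 Cr2+(aq) → Ni(s) + 2 Cr3+(aq), so Q = [Cr3+(aq)]^2 / ([Ni2+(aq)]·[Cr2+(aq)]^2).
Solving for the unknown gives log [Cr2+(aq)] = −1.157, so [Cr2+(aq)] ≈ 0.070 M.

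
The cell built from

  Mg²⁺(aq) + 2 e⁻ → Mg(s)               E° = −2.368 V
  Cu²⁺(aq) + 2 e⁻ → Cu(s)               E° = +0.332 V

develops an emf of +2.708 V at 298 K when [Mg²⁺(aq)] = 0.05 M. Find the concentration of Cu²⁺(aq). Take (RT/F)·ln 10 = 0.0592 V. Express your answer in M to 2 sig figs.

0.093 M

The Cu²⁺/Cu couple has the larger reduction potential, so it is the cathode: E°cell = +0.332 − (−2.368) = +2.700 V and n = 2.
Rearranging E = E° − (0.0592/n)·log Q gives log Q = 2(+2.700 − (+2.708))/0.0592 = −0.270.
For Cu²⁺(aq) + Mg(s) → Cu(s) + Mg²⁺(aq), the reaction quotient is Q = [Mg²⁺(aq)] / [Cu²⁺(aq)].
Substituting the known concentrations and solving, log [Cu²⁺(aq)] = −1.031 and [Cu²⁺(aq)] = 0.093 M.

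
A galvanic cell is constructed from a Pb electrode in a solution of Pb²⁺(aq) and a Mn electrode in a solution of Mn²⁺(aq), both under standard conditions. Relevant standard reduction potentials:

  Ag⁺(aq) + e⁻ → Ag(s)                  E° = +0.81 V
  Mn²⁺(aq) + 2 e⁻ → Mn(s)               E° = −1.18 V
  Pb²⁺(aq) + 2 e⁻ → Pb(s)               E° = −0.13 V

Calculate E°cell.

The Pb²⁺/Pb couple has the higher E°, so Pb ion is reduced (cathode) and Mn is oxidized (anode).
E°cell = E°(cathode) − E°(anode) = −0.13 − (−1.18) = +1.05 V.

+1.05 V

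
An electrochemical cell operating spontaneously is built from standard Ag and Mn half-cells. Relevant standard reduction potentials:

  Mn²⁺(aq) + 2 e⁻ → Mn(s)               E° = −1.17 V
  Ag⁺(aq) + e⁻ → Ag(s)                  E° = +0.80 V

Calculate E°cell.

Of the two couples in this cell, the one with the more positive reduction potential is reduced at the cathode: here that is Ag⁺/Ag (+0.80 V); Mn²⁺/Mn (−1.17 V) is the anode.
E°cell = E°(cathode) − E°(anode) = +0.80 − (−1.17) = +1.97 V.

+1.97 V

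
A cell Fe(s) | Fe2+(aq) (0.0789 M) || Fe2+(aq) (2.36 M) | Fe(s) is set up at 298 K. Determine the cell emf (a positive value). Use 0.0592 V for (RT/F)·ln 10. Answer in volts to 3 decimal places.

0.044 V

For a concentration cell E°cell = 0, since both electrodes use the same couple.
The compartment with the higher Fe2+(aq) concentration (2.36 M) acts as the cathode; ions are reduced there and produced at the dilute (0.0789 M) anode.
With n = 2, Ecell = −(0.0592/2)·log([dilute]/[conc]) = −(0.0592/2)·log(0.0789/2.36) = +0.044 V.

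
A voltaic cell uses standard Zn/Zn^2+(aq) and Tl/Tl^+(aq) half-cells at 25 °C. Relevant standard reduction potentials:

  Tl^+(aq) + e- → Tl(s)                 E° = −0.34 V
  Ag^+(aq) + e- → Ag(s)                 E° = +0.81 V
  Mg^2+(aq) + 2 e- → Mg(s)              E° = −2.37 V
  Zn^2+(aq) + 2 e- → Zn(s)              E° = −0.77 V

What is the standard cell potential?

Of the two couples in this cell, the one with the more positive reduction potential is reduced at the cathode: here that is Tl⁺/Tl (−0.34 V); Zn²⁺/Zn (−0.77 V) is the anode.
E°cell = E°(cathode) − E°(anode) = −0.34 − (−0.77) = +0.43 V.

+0.43 V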